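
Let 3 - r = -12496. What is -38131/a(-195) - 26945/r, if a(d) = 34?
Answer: -28089147/24998 ≈ -1123.7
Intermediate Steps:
r = 12499 (r = 3 - 1*(-12496) = 3 + 12496 = 12499)
-38131/a(-195) - 26945/r = -38131/34 - 26945/12499 = -38131*1/34 - 26945*1/12499 = -2243/2 - 26945/12499 = -28089147/24998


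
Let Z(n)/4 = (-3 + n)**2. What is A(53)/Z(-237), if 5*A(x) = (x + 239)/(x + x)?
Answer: 73/30528000 ≈ 2.3912e-6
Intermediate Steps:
Z(n) = 4*(-3 + n)**2
A(x) = (239 + x)/(10*x) (A(x) = ((x + 239)/(x + x))/5 = ((239 + x)/((2*x)))/5 = ((239 + x)*(1/(2*x)))/5 = ((239 + x)/(2*x))/5 = (239 + x)/(10*x))
A(53)/Z(-237) = ((1/10)*(239 + 53)/53)/((4*(-3 - 237)**2)) = ((1/10)*(1/53)*292)/((4*(-240)**2)) = 146/(265*((4*57600))) = (146/265)/230400 = (146/265)*(1/230400) = 73/30528000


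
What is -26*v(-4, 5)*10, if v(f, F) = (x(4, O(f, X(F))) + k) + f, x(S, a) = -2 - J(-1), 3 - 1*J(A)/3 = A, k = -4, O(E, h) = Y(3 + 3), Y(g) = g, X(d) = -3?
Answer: 5720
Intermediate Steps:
O(E, h) = 6 (O(E, h) = 3 + 3 = 6)
J(A) = 9 - 3*A
x(S, a) = -14 (x(S, a) = -2 - (9 - 3*(-1)) = -2 - (9 + 3) = -2 - 1*12 = -2 - 12 = -14)
v(f, F) = -18 + f (v(f, F) = (-14 - 4) + f = -18 + f)
-26*v(-4, 5)*10 = -26*(-18 - 4)*10 = -26*(-22)*10 = 572*10 = 5720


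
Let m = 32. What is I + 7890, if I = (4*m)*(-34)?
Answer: 3538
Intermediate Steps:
I = -4352 (I = (4*32)*(-34) = 128*(-34) = -4352)
I + 7890 = -4352 + 7890 = 3538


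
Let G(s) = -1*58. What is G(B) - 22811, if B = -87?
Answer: -22869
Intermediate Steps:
G(s) = -58
G(B) - 22811 = -58 - 22811 = -22869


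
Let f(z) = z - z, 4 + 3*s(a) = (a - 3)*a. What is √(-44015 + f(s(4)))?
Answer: I*√44015 ≈ 209.8*I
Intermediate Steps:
s(a) = -4/3 + a*(-3 + a)/3 (s(a) = -4/3 + ((a - 3)*a)/3 = -4/3 + ((-3 + a)*a)/3 = -4/3 + (a*(-3 + a))/3 = -4/3 + a*(-3 + a)/3)
f(z) = 0
√(-44015 + f(s(4))) = √(-44015 + 0) = √(-44015) = I*√44015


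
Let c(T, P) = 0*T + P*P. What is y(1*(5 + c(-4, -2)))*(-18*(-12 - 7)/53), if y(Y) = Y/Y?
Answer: 342/53 ≈ 6.4528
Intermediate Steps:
c(T, P) = P² (c(T, P) = 0 + P² = P²)
y(Y) = 1
y(1*(5 + c(-4, -2)))*(-18*(-12 - 7)/53) = 1*(-18*(-12 - 7)/53) = 1*(-18*(-19)*(1/53)) = 1*(342*(1/53)) = 1*(342/53) = 342/53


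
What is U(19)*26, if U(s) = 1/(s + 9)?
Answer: 13/14 ≈ 0.92857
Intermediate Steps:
U(s) = 1/(9 + s)
U(19)*26 = 26/(9 + 19) = 26/28 = (1/28)*26 = 13/14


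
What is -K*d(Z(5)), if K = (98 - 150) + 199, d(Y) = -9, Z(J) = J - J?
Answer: 1323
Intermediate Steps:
Z(J) = 0
K = 147 (K = -52 + 199 = 147)
-K*d(Z(5)) = -147*(-9) = -1*(-1323) = 1323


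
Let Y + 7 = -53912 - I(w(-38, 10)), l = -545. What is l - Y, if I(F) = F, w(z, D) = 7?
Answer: 53381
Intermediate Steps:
Y = -53926 (Y = -7 + (-53912 - 1*7) = -7 + (-53912 - 7) = -7 - 53919 = -53926)
l - Y = -545 - 1*(-53926) = -545 + 53926 = 53381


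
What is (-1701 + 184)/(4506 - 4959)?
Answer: 1517/453 ≈ 3.3488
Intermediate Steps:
(-1701 + 184)/(4506 - 4959) = -1517/(-453) = -1517*(-1/453) = 1517/453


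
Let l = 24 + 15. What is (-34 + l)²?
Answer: 25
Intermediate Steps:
l = 39
(-34 + l)² = (-34 + 39)² = 5² = 25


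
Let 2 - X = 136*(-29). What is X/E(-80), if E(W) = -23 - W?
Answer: 3946/57 ≈ 69.228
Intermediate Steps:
X = 3946 (X = 2 - 136*(-29) = 2 - 1*(-3944) = 2 + 3944 = 3946)
X/E(-80) = 3946/(-23 - 1*(-80)) = 3946/(-23 + 80) = 3946/57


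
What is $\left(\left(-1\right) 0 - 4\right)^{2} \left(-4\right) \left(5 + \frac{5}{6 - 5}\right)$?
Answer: $-640$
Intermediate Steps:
$\left(\left(-1\right) 0 - 4\right)^{2} \left(-4\right) \left(5 + \frac{5}{6 - 5}\right) = \left(0 - 4\right)^{2} \left(-4\right) \left(5 + \frac{5}{1}\right) = \left(-4\right)^{2} \left(-4\right) \left(5 + 5 \cdot 1\right) = 16 \left(-4\right) \left(5 + 5\right) = \left(-64\right) 10 = -640$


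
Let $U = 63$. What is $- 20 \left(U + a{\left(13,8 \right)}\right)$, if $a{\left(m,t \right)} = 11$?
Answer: $-1480$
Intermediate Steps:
$- 20 \left(U + a{\left(13,8 \right)}\right) = - 20 \left(63 + 11\right) = \left(-20\right) 74 = -1480$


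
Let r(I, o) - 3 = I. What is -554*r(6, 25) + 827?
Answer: -4159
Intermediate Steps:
r(I, o) = 3 + I
-554*r(6, 25) + 827 = -554*(3 + 6) + 827 = -554*9 + 827 = -4986 + 827 = -4159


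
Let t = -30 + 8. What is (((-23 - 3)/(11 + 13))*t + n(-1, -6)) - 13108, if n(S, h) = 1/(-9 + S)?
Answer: -196264/15 ≈ -13084.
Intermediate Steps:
t = -22
(((-23 - 3)/(11 + 13))*t + n(-1, -6)) - 13108 = (((-23 - 3)/(11 + 13))*(-22) + 1/(-9 - 1)) - 13108 = (-26/24*(-22) + 1/(-10)) - 13108 = (-26*1/24*(-22) - ⅒) - 13108 = (-13/12*(-22) - ⅒) - 13108 = (143/6 - ⅒) - 13108 = 356/15 - 13108 = -196264/15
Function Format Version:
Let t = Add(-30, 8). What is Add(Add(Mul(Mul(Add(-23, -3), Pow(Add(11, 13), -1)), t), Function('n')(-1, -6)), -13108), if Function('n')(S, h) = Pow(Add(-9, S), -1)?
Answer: Rational(-196264, 15) ≈ -13084.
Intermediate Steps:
t = -22
Add(Add(Mul(Mul(Add(-23, -3), Pow(Add(11, 13), -1)), t), Function('n')(-1, -6)), -13108) = Add(Add(Mul(Mul(Add(-23, -3), Pow(Add(11, 13), -1)), -22), Pow(Add(-9, -1), -1)), -13108) = Add(Add(Mul(Mul(-26, Pow(24, -1)), -22), Pow(-10, -1)), -13108) = Add(Add(Mul(Mul(-26, Rational(1, 24)), -22), Rational(-1, 10)), -13108) = Add(Add(Mul(Rational(-13, 12), -22), Rational(-1, 10)), -13108) = Add(Add(Rational(143, 6), Rational(-1, 10)), -13108) = Add(Rational(356, 15), -13108) = Rational(-196264, 15)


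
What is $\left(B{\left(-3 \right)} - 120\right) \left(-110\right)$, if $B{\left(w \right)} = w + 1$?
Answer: $13420$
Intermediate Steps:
$B{\left(w \right)} = 1 + w$
$\left(B{\left(-3 \right)} - 120\right) \left(-110\right) = \left(\left(1 - 3\right) - 120\right) \left(-110\right) = \left(-2 - 120\right) \left(-110\right) = \left(-122\right) \left(-110\right) = 13420$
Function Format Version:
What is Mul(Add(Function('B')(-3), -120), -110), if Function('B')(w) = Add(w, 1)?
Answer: 13420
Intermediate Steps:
Function('B')(w) = Add(1, w)
Mul(Add(Function('B')(-3), -120), -110) = Mul(Add(Add(1, -3), -120), -110) = Mul(Add(-2, -120), -110) = Mul(-122, -110) = 13420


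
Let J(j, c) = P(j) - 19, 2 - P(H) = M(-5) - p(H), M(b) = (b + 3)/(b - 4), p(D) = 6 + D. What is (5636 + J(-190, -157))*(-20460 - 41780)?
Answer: -3044345120/9 ≈ -3.3826e+8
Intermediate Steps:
M(b) = (3 + b)/(-4 + b)
P(H) = 70/9 + H (P(H) = 2 - ((3 - 5)/(-4 - 5) - (6 + H)) = 2 - (-2/(-9) + (-6 - H)) = 2 - (-⅑*(-2) + (-6 - H)) = 2 - (2/9 + (-6 - H)) = 2 - (-52/9 - H) = 2 + (52/9 + H) = 70/9 + H)
J(j, c) = -101/9 + j (J(j, c) = (70/9 + j) - 19 = -101/9 + j)
(5636 + J(-190, -157))*(-20460 - 41780) = (5636 + (-101/9 - 190))*(-20460 - 41780) = (5636 - 1811/9)*(-62240) = (48913/9)*(-62240) = -3044345120/9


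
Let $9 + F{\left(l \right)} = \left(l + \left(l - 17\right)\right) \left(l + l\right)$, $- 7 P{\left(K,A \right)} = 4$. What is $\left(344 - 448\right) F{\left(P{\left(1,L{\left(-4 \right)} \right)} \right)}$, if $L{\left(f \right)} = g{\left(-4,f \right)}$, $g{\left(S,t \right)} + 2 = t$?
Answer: $- \frac{59800}{49} \approx -1220.4$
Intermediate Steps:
$g{\left(S,t \right)} = -2 + t$
$L{\left(f \right)} = -2 + f$
$P{\left(K,A \right)} = - \frac{4}{7}$ ($P{\left(K,A \right)} = \left(- \frac{1}{7}\right) 4 = - \frac{4}{7}$)
$F{\left(l \right)} = -9 + 2 l \left(-17 + 2 l\right)$ ($F{\left(l \right)} = -9 + \left(l + \left(l - 17\right)\right) \left(l + l\right) = -9 + \left(l + \left(-17 + l\right)\right) 2 l = -9 + \left(-17 + 2 l\right) 2 l = -9 + 2 l \left(-17 + 2 l\right)$)
$\left(344 - 448\right) F{\left(P{\left(1,L{\left(-4 \right)} \right)} \right)} = \left(344 - 448\right) \left(-9 - - \frac{136}{7} + 4 \left(- \frac{4}{7}\right)^{2}\right) = - 104 \left(-9 + \frac{136}{7} + 4 \cdot \frac{16}{49}\right) = - 104 \left(-9 + \frac{136}{7} + \frac{64}{49}\right) = \left(-104\right) \frac{575}{49} = - \frac{59800}{49}$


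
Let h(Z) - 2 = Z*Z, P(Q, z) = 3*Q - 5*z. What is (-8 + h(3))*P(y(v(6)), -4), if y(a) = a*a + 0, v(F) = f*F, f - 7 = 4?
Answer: 39264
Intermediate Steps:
f = 11 (f = 7 + 4 = 11)
v(F) = 11*F
y(a) = a² (y(a) = a² + 0 = a²)
P(Q, z) = -5*z + 3*Q
h(Z) = 2 + Z² (h(Z) = 2 + Z*Z = 2 + Z²)
(-8 + h(3))*P(y(v(6)), -4) = (-8 + (2 + 3²))*(-5*(-4) + 3*(11*6)²) = (-8 + (2 + 9))*(20 + 3*66²) = (-8 + 11)*(20 + 3*4356) = 3*(20 + 13068) = 3*13088 = 39264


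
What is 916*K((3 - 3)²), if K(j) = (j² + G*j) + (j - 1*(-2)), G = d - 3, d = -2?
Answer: 1832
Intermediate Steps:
G = -5 (G = -2 - 3 = -5)
K(j) = 2 + j² - 4*j (K(j) = (j² - 5*j) + (j - 1*(-2)) = (j² - 5*j) + (j + 2) = (j² - 5*j) + (2 + j) = 2 + j² - 4*j)
916*K((3 - 3)²) = 916*(2 + ((3 - 3)²)² - 4*(3 - 3)²) = 916*(2 + (0²)² - 4*0²) = 916*(2 + 0² - 4*0) = 916*(2 + 0 + 0) = 916*2 = 1832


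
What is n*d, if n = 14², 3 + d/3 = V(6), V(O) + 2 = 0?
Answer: -2940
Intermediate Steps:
V(O) = -2 (V(O) = -2 + 0 = -2)
d = -15 (d = -9 + 3*(-2) = -9 - 6 = -15)
n = 196
n*d = 196*(-15) = -2940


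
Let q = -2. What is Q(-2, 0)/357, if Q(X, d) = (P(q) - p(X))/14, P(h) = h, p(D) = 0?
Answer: -1/2499 ≈ -0.00040016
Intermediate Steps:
Q(X, d) = -⅐ (Q(X, d) = (-2 - 1*0)/14 = (-2 + 0)*(1/14) = -2*1/14 = -⅐)
Q(-2, 0)/357 = -⅐/357 = -⅐*1/357 = -1/2499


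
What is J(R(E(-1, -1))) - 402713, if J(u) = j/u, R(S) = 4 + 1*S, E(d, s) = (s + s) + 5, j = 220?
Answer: -2818771/7 ≈ -4.0268e+5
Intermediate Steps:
E(d, s) = 5 + 2*s (E(d, s) = 2*s + 5 = 5 + 2*s)
R(S) = 4 + S
J(u) = 220/u
J(R(E(-1, -1))) - 402713 = 220/(4 + (5 + 2*(-1))) - 402713 = 220/(4 + (5 - 2)) - 402713 = 220/(4 + 3) - 402713 = 220/7 - 402713 = -2818771/7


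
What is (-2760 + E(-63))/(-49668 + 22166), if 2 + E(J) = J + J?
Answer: 1444/13751 ≈ 0.10501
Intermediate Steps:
E(J) = -2 + 2*J (E(J) = -2 + (J + J) = -2 + 2*J)
(-2760 + E(-63))/(-49668 + 22166) = (-2760 + (-2 + 2*(-63)))/(-49668 + 22166) = (-2760 + (-2 - 126))/(-27502) = (-2760 - 128)*(-1/27502) = -2888*(-1/27502) = 1444/13751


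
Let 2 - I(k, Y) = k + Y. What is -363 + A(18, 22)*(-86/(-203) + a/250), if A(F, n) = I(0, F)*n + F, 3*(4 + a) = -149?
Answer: -32946814/76125 ≈ -432.80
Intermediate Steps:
I(k, Y) = 2 - Y - k (I(k, Y) = 2 - (k + Y) = 2 - (Y + k) = 2 + (-Y - k) = 2 - Y - k)
a = -161/3 (a = -4 + (⅓)*(-149) = -4 - 149/3 = -161/3 ≈ -53.667)
A(F, n) = F + n*(2 - F) (A(F, n) = (2 - F - 1*0)*n + F = (2 - F + 0)*n + F = (2 - F)*n + F = n*(2 - F) + F = F + n*(2 - F))
-363 + A(18, 22)*(-86/(-203) + a/250) = -363 + (18 - 1*22*(-2 + 18))*(-86/(-203) - 161/3/250) = -363 + (18 - 1*22*16)*(-86*(-1/203) - 161/3*1/250) = -363 + (18 - 352)*(86/203 - 161/750) = -363 - 334*31817/152250 = -363 - 5313439/76125 = -32946814/76125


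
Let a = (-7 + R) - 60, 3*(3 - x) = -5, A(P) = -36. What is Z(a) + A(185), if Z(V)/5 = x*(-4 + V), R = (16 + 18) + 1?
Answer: -876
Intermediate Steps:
R = 35 (R = 34 + 1 = 35)
x = 14/3 (x = 3 - ⅓*(-5) = 3 + 5/3 = 14/3 ≈ 4.6667)
a = -32 (a = (-7 + 35) - 60 = 28 - 60 = -32)
Z(V) = -280/3 + 70*V/3 (Z(V) = 5*(14*(-4 + V)/3) = 5*(-56/3 + 14*V/3) = -280/3 + 70*V/3)
Z(a) + A(185) = (-280/3 + (70/3)*(-32)) - 36 = (-280/3 - 2240/3) - 36 = -840 - 36 = -876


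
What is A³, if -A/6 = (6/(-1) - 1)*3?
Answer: 2000376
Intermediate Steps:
A = 126 (A = -6*(6/(-1) - 1)*3 = -6*(6*(-1) - 1)*3 = -6*(-6 - 1)*3 = -(-42)*3 = -6*(-21) = 126)
A³ = 126³ = 2000376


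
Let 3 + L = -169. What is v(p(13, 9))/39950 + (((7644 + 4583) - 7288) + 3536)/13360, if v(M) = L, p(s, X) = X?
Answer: 33627833/53373200 ≈ 0.63005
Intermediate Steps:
L = -172 (L = -3 - 169 = -172)
v(M) = -172
v(p(13, 9))/39950 + (((7644 + 4583) - 7288) + 3536)/13360 = -172/39950 + (((7644 + 4583) - 7288) + 3536)/13360 = -172*1/39950 + ((12227 - 7288) + 3536)*(1/13360) = -86/19975 + (4939 + 3536)*(1/13360) = -86/19975 + 8475*(1/13360) = -86/19975 + 1695/2672 = 33627833/53373200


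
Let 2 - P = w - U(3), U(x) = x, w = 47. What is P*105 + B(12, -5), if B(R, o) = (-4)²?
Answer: -4394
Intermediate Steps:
B(R, o) = 16
P = -42 (P = 2 - (47 - 1*3) = 2 - (47 - 3) = 2 - 1*44 = 2 - 44 = -42)
P*105 + B(12, -5) = -42*105 + 16 = -4410 + 16 = -4394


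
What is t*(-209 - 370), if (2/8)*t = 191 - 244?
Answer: 122748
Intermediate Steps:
t = -212 (t = 4*(191 - 244) = 4*(-53) = -212)
t*(-209 - 370) = -212*(-209 - 370) = -212*(-579) = 122748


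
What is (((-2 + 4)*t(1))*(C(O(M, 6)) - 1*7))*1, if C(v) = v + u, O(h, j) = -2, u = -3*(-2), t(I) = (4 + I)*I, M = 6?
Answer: -30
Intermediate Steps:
t(I) = I*(4 + I)
u = 6
C(v) = 6 + v (C(v) = v + 6 = 6 + v)
(((-2 + 4)*t(1))*(C(O(M, 6)) - 1*7))*1 = (((-2 + 4)*(1*(4 + 1)))*((6 - 2) - 1*7))*1 = ((2*(1*5))*(4 - 7))*1 = ((2*5)*(-3))*1 = (10*(-3))*1 = -30*1 = -30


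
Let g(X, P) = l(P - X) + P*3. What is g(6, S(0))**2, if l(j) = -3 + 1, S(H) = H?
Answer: 4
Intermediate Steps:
l(j) = -2
g(X, P) = -2 + 3*P (g(X, P) = -2 + P*3 = -2 + 3*P)
g(6, S(0))**2 = (-2 + 3*0)**2 = (-2 + 0)**2 = (-2)**2 = 4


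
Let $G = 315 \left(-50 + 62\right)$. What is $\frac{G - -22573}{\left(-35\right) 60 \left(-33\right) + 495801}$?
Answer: $\frac{26353}{565101} \approx 0.046634$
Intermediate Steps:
$G = 3780$ ($G = 315 \cdot 12 = 3780$)
$\frac{G - -22573}{\left(-35\right) 60 \left(-33\right) + 495801} = \frac{3780 - -22573}{\left(-35\right) 60 \left(-33\right) + 495801} = \frac{3780 + \left(22881 - 308\right)}{\left(-2100\right) \left(-33\right) + 495801} = \frac{3780 + 22573}{69300 + 495801} = \frac{26353}{565101}$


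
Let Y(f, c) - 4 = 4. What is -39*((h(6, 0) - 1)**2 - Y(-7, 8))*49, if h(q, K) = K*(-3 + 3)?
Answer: 13377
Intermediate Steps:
Y(f, c) = 8 (Y(f, c) = 4 + 4 = 8)
h(q, K) = 0 (h(q, K) = K*0 = 0)
-39*((h(6, 0) - 1)**2 - Y(-7, 8))*49 = -39*((0 - 1)**2 - 1*8)*49 = -39*((-1)**2 - 8)*49 = -39*(1 - 8)*49 = -39*(-7)*49 = 273*49 = 13377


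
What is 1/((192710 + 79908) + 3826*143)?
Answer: 1/819736 ≈ 1.2199e-6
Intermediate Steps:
1/((192710 + 79908) + 3826*143) = 1/(272618 + 547118) = 1/819736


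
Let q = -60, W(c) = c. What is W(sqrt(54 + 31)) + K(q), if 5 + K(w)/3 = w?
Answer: -195 + sqrt(85) ≈ -185.78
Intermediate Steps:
K(w) = -15 + 3*w
W(sqrt(54 + 31)) + K(q) = sqrt(54 + 31) + (-15 + 3*(-60)) = sqrt(85) + (-15 - 180) = sqrt(85) - 195 = -195 + sqrt(85)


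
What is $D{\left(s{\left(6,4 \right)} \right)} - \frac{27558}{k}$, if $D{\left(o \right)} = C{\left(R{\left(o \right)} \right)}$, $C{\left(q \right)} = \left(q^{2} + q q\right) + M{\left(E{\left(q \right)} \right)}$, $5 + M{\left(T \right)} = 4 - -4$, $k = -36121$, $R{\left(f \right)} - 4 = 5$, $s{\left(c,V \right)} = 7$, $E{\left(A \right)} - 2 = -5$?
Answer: $\frac{5987523}{36121} \approx 165.76$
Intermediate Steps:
$E{\left(A \right)} = -3$ ($E{\left(A \right)} = 2 - 5 = -3$)
$R{\left(f \right)} = 9$ ($R{\left(f \right)} = 4 + 5 = 9$)
$M{\left(T \right)} = 3$ ($M{\left(T \right)} = -5 + \left(4 - -4\right) = -5 + \left(4 + 4\right) = -5 + 8 = 3$)
$C{\left(q \right)} = 3 + 2 q^{2}$ ($C{\left(q \right)} = \left(q^{2} + q q\right) + 3 = \left(q^{2} + q^{2}\right) + 3 = 2 q^{2} + 3 = 3 + 2 q^{2}$)
$D{\left(o \right)} = 165$ ($D{\left(o \right)} = 3 + 2 \cdot 9^{2} = 3 + 2 \cdot 81 = 3 + 162 = 165$)
$D{\left(s{\left(6,4 \right)} \right)} - \frac{27558}{k} = 165 - \frac{27558}{-36121} = 165 - - \frac{27558}{36121} = 165 + \frac{27558}{36121} = \frac{5987523}{36121}$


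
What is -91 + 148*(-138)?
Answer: -20515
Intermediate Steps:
-91 + 148*(-138) = -91 - 20424 = -20515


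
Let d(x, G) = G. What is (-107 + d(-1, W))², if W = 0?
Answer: 11449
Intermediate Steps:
(-107 + d(-1, W))² = (-107 + 0)² = (-107)² = 11449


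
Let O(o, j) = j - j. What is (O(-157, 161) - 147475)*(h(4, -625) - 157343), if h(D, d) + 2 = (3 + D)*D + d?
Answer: 23292496450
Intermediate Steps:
O(o, j) = 0
h(D, d) = -2 + d + D*(3 + D) (h(D, d) = -2 + ((3 + D)*D + d) = -2 + (D*(3 + D) + d) = -2 + (d + D*(3 + D)) = -2 + d + D*(3 + D))
(O(-157, 161) - 147475)*(h(4, -625) - 157343) = (0 - 147475)*((-2 - 625 + 4² + 3*4) - 157343) = -147475*((-2 - 625 + 16 + 12) - 157343) = -147475*(-599 - 157343) = -147475*(-157942) = 23292496450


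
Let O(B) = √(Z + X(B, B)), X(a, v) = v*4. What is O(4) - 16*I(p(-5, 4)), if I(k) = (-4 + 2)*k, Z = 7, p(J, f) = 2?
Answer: 64 + √23 ≈ 68.796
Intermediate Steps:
X(a, v) = 4*v
O(B) = √(7 + 4*B)
I(k) = -2*k
O(4) - 16*I(p(-5, 4)) = √(7 + 4*4) - (-32)*2 = √(7 + 16) - 16*(-4) = √23 + 64 = 64 + √23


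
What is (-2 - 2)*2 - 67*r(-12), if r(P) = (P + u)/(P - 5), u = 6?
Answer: -538/17 ≈ -31.647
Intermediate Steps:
r(P) = (6 + P)/(-5 + P) (r(P) = (P + 6)/(P - 5) = (6 + P)/(-5 + P))
(-2 - 2)*2 - 67*r(-12) = (-2 - 2)*2 - 67*(6 - 12)/(-5 - 12) = -4*2 - 67*(-6)/(-17) = -8 - (-67)*(-6)/17 = -8 - 67*6/17 = -8 - 402/17 = -538/17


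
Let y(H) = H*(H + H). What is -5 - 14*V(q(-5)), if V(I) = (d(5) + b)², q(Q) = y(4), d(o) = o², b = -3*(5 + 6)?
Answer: -901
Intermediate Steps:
b = -33 (b = -3*11 = -33)
y(H) = 2*H² (y(H) = H*(2*H) = 2*H²)
q(Q) = 32 (q(Q) = 2*4² = 2*16 = 32)
V(I) = 64 (V(I) = (5² - 33)² = (25 - 33)² = (-8)² = 64)
-5 - 14*V(q(-5)) = -5 - 14*64 = -5 - 896 = -901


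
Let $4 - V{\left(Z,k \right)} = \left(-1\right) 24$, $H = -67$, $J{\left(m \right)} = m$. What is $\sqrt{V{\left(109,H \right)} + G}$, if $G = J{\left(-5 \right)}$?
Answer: $\sqrt{23} \approx 4.7958$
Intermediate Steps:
$G = -5$
$V{\left(Z,k \right)} = 28$ ($V{\left(Z,k \right)} = 4 - \left(-1\right) 24 = 4 - -24 = 4 + 24 = 28$)
$\sqrt{V{\left(109,H \right)} + G} = \sqrt{28 - 5} = \sqrt{23}$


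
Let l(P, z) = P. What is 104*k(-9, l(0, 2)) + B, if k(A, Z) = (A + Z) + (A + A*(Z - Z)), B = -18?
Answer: -1890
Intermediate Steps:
k(A, Z) = Z + 2*A (k(A, Z) = (A + Z) + (A + A*0) = (A + Z) + (A + 0) = (A + Z) + A = Z + 2*A)
104*k(-9, l(0, 2)) + B = 104*(0 + 2*(-9)) - 18 = 104*(0 - 18) - 18 = 104*(-18) - 18 = -1872 - 18 = -1890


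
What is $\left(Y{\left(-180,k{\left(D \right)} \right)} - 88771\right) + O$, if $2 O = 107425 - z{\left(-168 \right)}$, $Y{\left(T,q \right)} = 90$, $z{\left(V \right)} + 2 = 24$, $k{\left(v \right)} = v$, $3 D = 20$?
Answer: $- \frac{69959}{2} \approx -34980.0$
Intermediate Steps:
$D = \frac{20}{3}$ ($D = \frac{1}{3} \cdot 20 = \frac{20}{3} \approx 6.6667$)
$z{\left(V \right)} = 22$ ($z{\left(V \right)} = -2 + 24 = 22$)
$O = \frac{107403}{2}$ ($O = \frac{107425 - 22}{2} = \frac{1}{2} \cdot 107403 = \frac{107403}{2} \approx 53702.0$)
$\left(Y{\left(-180,k{\left(D \right)} \right)} - 88771\right) + O = \left(90 - 88771\right) + \frac{107403}{2} = -88681 + \frac{107403}{2} = - \frac{69959}{2}$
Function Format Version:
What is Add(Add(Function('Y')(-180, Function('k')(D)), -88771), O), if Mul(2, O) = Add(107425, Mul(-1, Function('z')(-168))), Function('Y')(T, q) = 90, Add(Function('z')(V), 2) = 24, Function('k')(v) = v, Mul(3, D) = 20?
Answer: Rational(-69959, 2) ≈ -34980.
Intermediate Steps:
D = Rational(20, 3) (D = Mul(Rational(1, 3), 20) = Rational(20, 3) ≈ 6.6667)
Function('z')(V) = 22 (Function('z')(V) = Add(-2, 24) = 22)
O = Rational(107403, 2) (O = Mul(Rational(1, 2), Add(107425, Mul(-1, 22))) = Mul(Rational(1, 2), Add(107425, -22)) = Mul(Rational(1, 2), 107403) = Rational(107403, 2) ≈ 53702.)
Add(Add(Function('Y')(-180, Function('k')(D)), -88771), O) = Add(Add(90, -88771), Rational(107403, 2)) = Add(-88681, Rational(107403, 2)) = Rational(-69959, 2)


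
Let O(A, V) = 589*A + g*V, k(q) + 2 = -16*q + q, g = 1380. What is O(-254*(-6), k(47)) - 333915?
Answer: -411939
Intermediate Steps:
k(q) = -2 - 15*q (k(q) = -2 + (-16*q + q) = -2 - 15*q)
O(A, V) = 589*A + 1380*V
O(-254*(-6), k(47)) - 333915 = (589*(-254*(-6)) + 1380*(-2 - 15*47)) - 333915 = (589*1524 + 1380*(-2 - 705)) - 333915 = (897636 + 1380*(-707)) - 333915 = (897636 - 975660) - 333915 = -78024 - 333915 = -411939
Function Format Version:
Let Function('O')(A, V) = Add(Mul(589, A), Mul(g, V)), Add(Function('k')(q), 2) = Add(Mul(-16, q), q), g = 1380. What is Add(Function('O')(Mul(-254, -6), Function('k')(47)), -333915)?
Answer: -411939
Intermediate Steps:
Function('k')(q) = Add(-2, Mul(-15, q)) (Function('k')(q) = Add(-2, Add(Mul(-16, q), q)) = Add(-2, Mul(-15, q)))
Function('O')(A, V) = Add(Mul(589, A), Mul(1380, V))
Add(Function('O')(Mul(-254, -6), Function('k')(47)), -333915) = Add(Add(Mul(589, Mul(-254, -6)), Mul(1380, Add(-2, Mul(-15, 47)))), -333915) = Add(Add(Mul(589, 1524), Mul(1380, Add(-2, -705))), -333915) = Add(Add(897636, Mul(1380, -707)), -333915) = Add(Add(897636, -975660), -333915) = Add(-78024, -333915) = -411939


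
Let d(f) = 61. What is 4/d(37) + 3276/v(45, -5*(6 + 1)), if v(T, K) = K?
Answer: -28528/305 ≈ -93.534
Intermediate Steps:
4/d(37) + 3276/v(45, -5*(6 + 1)) = 4/61 + 3276/((-5*(6 + 1))) = 4*(1/61) + 3276/((-5*7)) = 4/61 + 3276/(-35) = 4/61 + 3276*(-1/35) = 4/61 - 468/5 = -28528/305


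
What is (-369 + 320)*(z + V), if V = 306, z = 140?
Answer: -21854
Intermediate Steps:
(-369 + 320)*(z + V) = (-369 + 320)*(140 + 306) = -49*446 = -21854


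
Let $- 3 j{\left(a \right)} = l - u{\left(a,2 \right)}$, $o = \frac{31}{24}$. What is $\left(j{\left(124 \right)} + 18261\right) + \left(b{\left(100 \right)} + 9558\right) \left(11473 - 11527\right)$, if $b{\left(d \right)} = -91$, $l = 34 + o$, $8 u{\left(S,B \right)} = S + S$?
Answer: $- \frac{35493007}{72} \approx -4.9296 \cdot 10^{5}$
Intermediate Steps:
$o = \frac{31}{24}$ ($o = 31 \cdot \frac{1}{24} = \frac{31}{24} \approx 1.2917$)
$u{\left(S,B \right)} = \frac{S}{4}$ ($u{\left(S,B \right)} = \frac{S + S}{8} = \frac{2 S}{8} = \frac{S}{4}$)
$l = \frac{847}{24}$ ($l = 34 + \frac{31}{24} = \frac{847}{24} \approx 35.292$)
$j{\left(a \right)} = - \frac{847}{72} + \frac{a}{12}$ ($j{\left(a \right)} = - \frac{\frac{847}{24} - \frac{a}{4}}{3} = - \frac{847}{72} + \frac{a}{12}$)
$\left(j{\left(124 \right)} + 18261\right) + \left(b{\left(100 \right)} + 9558\right) \left(11473 - 11527\right) = \left(\left(- \frac{847}{72} + \frac{1}{12} \cdot 124\right) + 18261\right) + \left(-91 + 9558\right) \left(11473 - 11527\right) = \left(\left(- \frac{847}{72} + \frac{31}{3}\right) + 18261\right) + 9467 \left(-54\right) = \left(- \frac{103}{72} + 18261\right) - 511218 = \frac{1314689}{72} - 511218 = - \frac{35493007}{72}$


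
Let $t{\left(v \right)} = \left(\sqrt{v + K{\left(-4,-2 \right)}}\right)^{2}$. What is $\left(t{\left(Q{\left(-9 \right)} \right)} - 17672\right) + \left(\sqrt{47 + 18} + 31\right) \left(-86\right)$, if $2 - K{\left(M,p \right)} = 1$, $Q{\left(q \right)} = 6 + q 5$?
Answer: $-20376 - 86 \sqrt{65} \approx -21069.0$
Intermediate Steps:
$Q{\left(q \right)} = 6 + 5 q$
$K{\left(M,p \right)} = 1$ ($K{\left(M,p \right)} = 2 - 1 = 1$)
$t{\left(v \right)} = 1 + v$ ($t{\left(v \right)} = \left(\sqrt{v + 1}\right)^{2} = \left(\sqrt{1 + v}\right)^{2} = 1 + v$)
$\left(t{\left(Q{\left(-9 \right)} \right)} - 17672\right) + \left(\sqrt{47 + 18} + 31\right) \left(-86\right) = \left(\left(1 + \left(6 + 5 \left(-9\right)\right)\right) - 17672\right) + \left(\sqrt{47 + 18} + 31\right) \left(-86\right) = \left(\left(1 + \left(6 - 45\right)\right) - 17672\right) + \left(\sqrt{65} + 31\right) \left(-86\right) = \left(\left(1 - 39\right) - 17672\right) + \left(31 + \sqrt{65}\right) \left(-86\right) = \left(-38 - 17672\right) - \left(2666 + 86 \sqrt{65}\right) = -17710 - \left(2666 + 86 \sqrt{65}\right) = -20376 - 86 \sqrt{65}$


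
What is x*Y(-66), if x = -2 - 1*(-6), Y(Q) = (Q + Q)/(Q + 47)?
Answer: 528/19 ≈ 27.789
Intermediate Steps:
Y(Q) = 2*Q/(47 + Q) (Y(Q) = (2*Q)/(47 + Q) = 2*Q/(47 + Q))
x = 4 (x = -2 + 6 = 4)
x*Y(-66) = 4*(2*(-66)/(47 - 66)) = 4*(2*(-66)/(-19)) = 4*(2*(-66)*(-1/19)) = 4*(132/19) = 528/19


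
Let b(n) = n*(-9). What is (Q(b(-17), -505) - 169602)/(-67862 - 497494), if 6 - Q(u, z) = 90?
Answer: 2571/8566 ≈ 0.30014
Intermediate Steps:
b(n) = -9*n
Q(u, z) = -84 (Q(u, z) = 6 - 1*90 = 6 - 90 = -84)
(Q(b(-17), -505) - 169602)/(-67862 - 497494) = (-84 - 169602)/(-67862 - 497494) = -169686/(-565356) = -169686*(-1/565356) = 2571/8566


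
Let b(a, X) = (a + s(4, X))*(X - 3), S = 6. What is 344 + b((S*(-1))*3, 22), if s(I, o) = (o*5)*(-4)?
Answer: -8358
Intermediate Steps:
s(I, o) = -20*o (s(I, o) = (5*o)*(-4) = -20*o)
b(a, X) = (-3 + X)*(a - 20*X) (b(a, X) = (a - 20*X)*(X - 3) = (a - 20*X)*(-3 + X) = (-3 + X)*(a - 20*X))
344 + b((S*(-1))*3, 22) = 344 + (-20*22² - 3*6*(-1)*3 + 60*22 + 22*((6*(-1))*3)) = 344 + (-20*484 - (-18)*3 + 1320 + 22*(-6*3)) = 344 + (-9680 - 3*(-18) + 1320 + 22*(-18)) = 344 + (-9680 + 54 + 1320 - 396) = 344 - 8702 = -8358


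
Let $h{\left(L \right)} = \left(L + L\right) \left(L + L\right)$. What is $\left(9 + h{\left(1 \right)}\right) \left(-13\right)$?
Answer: $-169$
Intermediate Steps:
$h{\left(L \right)} = 4 L^{2}$ ($h{\left(L \right)} = 2 L 2 L = 4 L^{2}$)
$\left(9 + h{\left(1 \right)}\right) \left(-13\right) = \left(9 + 4 \cdot 1^{2}\right) \left(-13\right) = \left(9 + 4 \cdot 1\right) \left(-13\right) = \left(9 + 4\right) \left(-13\right) = 13 \left(-13\right) = -169$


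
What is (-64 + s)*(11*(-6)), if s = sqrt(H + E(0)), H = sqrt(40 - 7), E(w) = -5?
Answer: 4224 - 66*sqrt(-5 + sqrt(33)) ≈ 4167.0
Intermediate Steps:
H = sqrt(33) ≈ 5.7446
s = sqrt(-5 + sqrt(33)) (s = sqrt(sqrt(33) - 5) = sqrt(-5 + sqrt(33)) ≈ 0.86288)
(-64 + s)*(11*(-6)) = (-64 + sqrt(-5 + sqrt(33)))*(11*(-6)) = (-64 + sqrt(-5 + sqrt(33)))*(-66) = 4224 - 66*sqrt(-5 + sqrt(33))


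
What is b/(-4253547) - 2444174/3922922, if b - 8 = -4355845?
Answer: 3345599905268/8343166552167 ≈ 0.40100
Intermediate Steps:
b = -4355837 (b = 8 - 4355845 = -4355837)
b/(-4253547) - 2444174/3922922 = -4355837/(-4253547) - 2444174/3922922 = -4355837*(-1/4253547) - 2444174*1/3922922 = 4355837/4253547 - 1222087/1961461 = 3345599905268/8343166552167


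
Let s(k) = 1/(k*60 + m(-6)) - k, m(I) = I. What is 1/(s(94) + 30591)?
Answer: 5634/171820099 ≈ 3.2790e-5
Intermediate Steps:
s(k) = 1/(-6 + 60*k) - k (s(k) = 1/(k*60 - 6) - k = 1/(60*k - 6) - k = 1/(-6 + 60*k) - k)
1/(s(94) + 30591) = 1/((1 - 60*94**2 + 6*94)/(6*(-1 + 10*94)) + 30591) = 1/((1 - 60*8836 + 564)/(6*(-1 + 940)) + 30591) = 1/((1/6)*(1 - 530160 + 564)/939 + 30591) = 1/((1/6)*(1/939)*(-529595) + 30591) = 1/(-529595/5634 + 30591) = 1/(171820099/5634) = 5634/171820099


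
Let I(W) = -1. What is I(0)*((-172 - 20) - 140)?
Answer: 332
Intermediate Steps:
I(0)*((-172 - 20) - 140) = -((-172 - 20) - 140) = -(-192 - 140) = -1*(-332) = 332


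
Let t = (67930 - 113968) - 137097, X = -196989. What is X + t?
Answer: -380124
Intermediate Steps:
t = -183135 (t = -46038 - 137097 = -183135)
X + t = -196989 - 183135 = -380124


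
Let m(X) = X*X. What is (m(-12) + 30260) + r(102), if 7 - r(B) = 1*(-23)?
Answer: 30434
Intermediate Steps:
m(X) = X²
r(B) = 30 (r(B) = 7 - (-23) = 7 - 1*(-23) = 7 + 23 = 30)
(m(-12) + 30260) + r(102) = ((-12)² + 30260) + 30 = (144 + 30260) + 30 = 30404 + 30 = 30434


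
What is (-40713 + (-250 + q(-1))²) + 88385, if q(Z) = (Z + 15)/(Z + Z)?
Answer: 113721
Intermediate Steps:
q(Z) = (15 + Z)/(2*Z) (q(Z) = (15 + Z)/((2*Z)) = (15 + Z)*(1/(2*Z)) = (15 + Z)/(2*Z))
(-40713 + (-250 + q(-1))²) + 88385 = (-40713 + (-250 + (½)*(15 - 1)/(-1))²) + 88385 = (-40713 + (-250 + (½)*(-1)*14)²) + 88385 = (-40713 + (-250 - 7)²) + 88385 = (-40713 + (-257)²) + 88385 = (-40713 + 66049) + 88385 = 25336 + 88385 = 113721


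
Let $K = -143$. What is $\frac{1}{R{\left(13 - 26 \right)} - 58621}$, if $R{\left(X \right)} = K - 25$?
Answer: $- \frac{1}{58789} \approx -1.701 \cdot 10^{-5}$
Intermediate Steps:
$R{\left(X \right)} = -168$ ($R{\left(X \right)} = -143 - 25 = -168$)
$\frac{1}{R{\left(13 - 26 \right)} - 58621} = \frac{1}{-168 - 58621} = \frac{1}{-58789} = - \frac{1}{58789}$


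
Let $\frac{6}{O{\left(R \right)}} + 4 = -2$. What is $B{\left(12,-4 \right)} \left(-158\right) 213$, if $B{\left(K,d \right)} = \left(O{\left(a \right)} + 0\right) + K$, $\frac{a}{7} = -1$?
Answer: $-370194$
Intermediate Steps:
$a = -7$ ($a = 7 \left(-1\right) = -7$)
$O{\left(R \right)} = -1$ ($O{\left(R \right)} = \frac{6}{-4 - 2} = \frac{6}{-6} = 6 \left(- \frac{1}{6}\right) = -1$)
$B{\left(K,d \right)} = -1 + K$ ($B{\left(K,d \right)} = \left(-1 + 0\right) + K = -1 + K$)
$B{\left(12,-4 \right)} \left(-158\right) 213 = \left(-1 + 12\right) \left(-158\right) 213 = 11 \left(-158\right) 213 = \left(-1738\right) 213 = -370194$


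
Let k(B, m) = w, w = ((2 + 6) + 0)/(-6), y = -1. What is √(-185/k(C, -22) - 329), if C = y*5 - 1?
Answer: I*√761/2 ≈ 13.793*I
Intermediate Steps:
C = -6 (C = -1*5 - 1 = -5 - 1 = -6)
w = -4/3 (w = (8 + 0)*(-⅙) = 8*(-⅙) = -4/3 ≈ -1.3333)
k(B, m) = -4/3
√(-185/k(C, -22) - 329) = √(-185/(-4/3) - 329) = √(-185*(-¾) - 329) = √(555/4 - 329) = √(-761/4) = I*√761/2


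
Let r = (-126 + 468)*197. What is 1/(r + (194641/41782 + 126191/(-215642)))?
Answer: 2252488511/151768336005654 ≈ 1.4842e-5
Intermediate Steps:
r = 67374 (r = 342*197 = 67374)
1/(r + (194641/41782 + 126191/(-215642))) = 1/(67374 + (194641/41782 + 126191/(-215642))) = 1/(67374 + (194641*(1/41782) + 126191*(-1/215642))) = 1/(67374 + (194641/41782 - 126191/215642)) = 1/(67374 + 9175065540/2252488511) = 1/(151768336005654/2252488511) = 2252488511/151768336005654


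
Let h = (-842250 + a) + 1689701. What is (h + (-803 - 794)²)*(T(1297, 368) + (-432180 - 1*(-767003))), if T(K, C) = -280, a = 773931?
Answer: 1395643476513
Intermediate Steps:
h = 1621382 (h = (-842250 + 773931) + 1689701 = -68319 + 1689701 = 1621382)
(h + (-803 - 794)²)*(T(1297, 368) + (-432180 - 1*(-767003))) = (1621382 + (-803 - 794)²)*(-280 + (-432180 - 1*(-767003))) = (1621382 + (-1597)²)*(-280 + (-432180 + 767003)) = (1621382 + 2550409)*(-280 + 334823) = 4171791*334543 = 1395643476513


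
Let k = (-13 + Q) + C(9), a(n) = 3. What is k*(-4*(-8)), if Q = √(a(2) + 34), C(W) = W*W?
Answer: 2176 + 32*√37 ≈ 2370.6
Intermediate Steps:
C(W) = W²
Q = √37 (Q = √(3 + 34) = √37 ≈ 6.0828)
k = 68 + √37 (k = (-13 + √37) + 9² = (-13 + √37) + 81 = 68 + √37 ≈ 74.083)
k*(-4*(-8)) = (68 + √37)*(-4*(-8)) = (68 + √37)*32 = 2176 + 32*√37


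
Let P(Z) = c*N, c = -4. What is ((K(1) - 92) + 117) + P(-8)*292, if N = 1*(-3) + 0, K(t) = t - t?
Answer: 3529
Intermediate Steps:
K(t) = 0
N = -3 (N = -3 + 0 = -3)
P(Z) = 12 (P(Z) = -4*(-3) = 12)
((K(1) - 92) + 117) + P(-8)*292 = ((0 - 92) + 117) + 12*292 = (-92 + 117) + 3504 = 25 + 3504 = 3529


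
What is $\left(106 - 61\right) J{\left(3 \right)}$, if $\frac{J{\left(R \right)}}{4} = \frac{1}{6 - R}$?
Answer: $60$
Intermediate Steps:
$J{\left(R \right)} = \frac{4}{6 - R}$
$\left(106 - 61\right) J{\left(3 \right)} = \left(106 - 61\right) \left(- \frac{4}{-6 + 3}\right) = 45 \left(- \frac{4}{-3}\right) = 45 \left(\left(-4\right) \left(- \frac{1}{3}\right)\right) = 45 \cdot \frac{4}{3} = 60$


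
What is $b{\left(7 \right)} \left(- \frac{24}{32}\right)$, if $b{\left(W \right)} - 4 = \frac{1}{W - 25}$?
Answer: $- \frac{71}{24} \approx -2.9583$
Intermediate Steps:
$b{\left(W \right)} = 4 + \frac{1}{-25 + W}$ ($b{\left(W \right)} = 4 + \frac{1}{W - 25} = 4 + \frac{1}{-25 + W}$)
$b{\left(7 \right)} \left(- \frac{24}{32}\right) = \frac{-99 + 4 \cdot 7}{-25 + 7} \left(- \frac{24}{32}\right) = \frac{-99 + 28}{-18} \left(\left(-24\right) \frac{1}{32}\right) = \left(- \frac{1}{18}\right) \left(-71\right) \left(- \frac{3}{4}\right) = \frac{71}{18} \left(- \frac{3}{4}\right) = - \frac{71}{24}$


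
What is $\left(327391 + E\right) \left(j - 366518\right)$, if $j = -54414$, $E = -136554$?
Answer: $-80329400084$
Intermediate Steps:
$\left(327391 + E\right) \left(j - 366518\right) = \left(327391 - 136554\right) \left(-54414 - 366518\right) = 190837 \left(-420932\right) = -80329400084$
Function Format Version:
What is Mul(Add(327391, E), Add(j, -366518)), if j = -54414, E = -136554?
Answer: -80329400084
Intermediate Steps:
Mul(Add(327391, E), Add(j, -366518)) = Mul(Add(327391, -136554), Add(-54414, -366518)) = Mul(190837, -420932) = -80329400084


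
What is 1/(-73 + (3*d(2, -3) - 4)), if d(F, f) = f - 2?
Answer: -1/92 ≈ -0.010870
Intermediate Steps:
d(F, f) = -2 + f
1/(-73 + (3*d(2, -3) - 4)) = 1/(-73 + (3*(-2 - 3) - 4)) = 1/(-73 + (3*(-5) - 4)) = 1/(-73 + (-15 - 4)) = 1/(-73 - 19) = 1/(-92) = -1/92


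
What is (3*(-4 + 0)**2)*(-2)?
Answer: -96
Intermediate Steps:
(3*(-4 + 0)**2)*(-2) = (3*(-4)**2)*(-2) = (3*16)*(-2) = 48*(-2) = -96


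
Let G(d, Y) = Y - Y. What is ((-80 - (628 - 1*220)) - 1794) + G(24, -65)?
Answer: -2282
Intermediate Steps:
G(d, Y) = 0
((-80 - (628 - 1*220)) - 1794) + G(24, -65) = ((-80 - (628 - 1*220)) - 1794) + 0 = ((-80 - (628 - 220)) - 1794) + 0 = ((-80 - 1*408) - 1794) + 0 = ((-80 - 408) - 1794) + 0 = (-488 - 1794) + 0 = -2282 + 0 = -2282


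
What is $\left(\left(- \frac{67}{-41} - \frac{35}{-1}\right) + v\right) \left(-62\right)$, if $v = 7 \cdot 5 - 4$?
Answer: $- \frac{171926}{41} \approx -4193.3$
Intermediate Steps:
$v = 31$ ($v = 35 - 4 = 31$)
$\left(\left(- \frac{67}{-41} - \frac{35}{-1}\right) + v\right) \left(-62\right) = \left(\left(- \frac{67}{-41} - \frac{35}{-1}\right) + 31\right) \left(-62\right) = \left(\left(\left(-67\right) \left(- \frac{1}{41}\right) - -35\right) + 31\right) \left(-62\right) = \left(\left(\frac{67}{41} + 35\right) + 31\right) \left(-62\right) = \left(\frac{1502}{41} + 31\right) \left(-62\right) = \frac{2773}{41} \left(-62\right) = - \frac{171926}{41}$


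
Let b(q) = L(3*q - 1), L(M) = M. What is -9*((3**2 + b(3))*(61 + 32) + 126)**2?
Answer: -26224641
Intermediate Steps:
b(q) = -1 + 3*q (b(q) = 3*q - 1 = -1 + 3*q)
-9*((3**2 + b(3))*(61 + 32) + 126)**2 = -9*((3**2 + (-1 + 3*3))*(61 + 32) + 126)**2 = -9*((9 + (-1 + 9))*93 + 126)**2 = -9*((9 + 8)*93 + 126)**2 = -9*(17*93 + 126)**2 = -9*(1581 + 126)**2 = -9*1707**2 = -9*2913849 = -26224641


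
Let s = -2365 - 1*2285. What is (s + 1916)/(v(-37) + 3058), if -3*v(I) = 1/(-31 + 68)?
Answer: -303474/339437 ≈ -0.89405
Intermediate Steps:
v(I) = -1/111 (v(I) = -1/(3*(-31 + 68)) = -⅓/37 = -⅓*1/37 = -1/111)
s = -4650 (s = -2365 - 2285 = -4650)
(s + 1916)/(v(-37) + 3058) = (-4650 + 1916)/(-1/111 + 3058) = -2734/339437/111 = -2734*111/339437 = -303474/339437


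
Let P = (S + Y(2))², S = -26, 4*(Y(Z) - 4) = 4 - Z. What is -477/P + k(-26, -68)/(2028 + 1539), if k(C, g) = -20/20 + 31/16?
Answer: -36288547/35175376 ≈ -1.0316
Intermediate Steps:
Y(Z) = 5 - Z/4 (Y(Z) = 4 + (4 - Z)/4 = 4 + (1 - Z/4) = 5 - Z/4)
k(C, g) = 15/16 (k(C, g) = -20*1/20 + 31*(1/16) = -1 + 31/16 = 15/16)
P = 1849/4 (P = (-26 + (5 - ¼*2))² = (-26 + (5 - ½))² = (-26 + 9/2)² = (-43/2)² = 1849/4 ≈ 462.25)
-477/P + k(-26, -68)/(2028 + 1539) = -477/1849/4 + 15/(16*(2028 + 1539)) = -477*4/1849 + (15/16)/3567 = -1908/1849 + (15/16)*(1/3567) = -1908/1849 + 5/19024 = -36288547/35175376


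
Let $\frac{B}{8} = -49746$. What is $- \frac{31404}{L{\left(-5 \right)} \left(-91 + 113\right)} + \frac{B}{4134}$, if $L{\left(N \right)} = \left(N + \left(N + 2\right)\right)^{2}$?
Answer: $- \frac{28756795}{242528} \approx -118.57$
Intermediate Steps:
$L{\left(N \right)} = \left(2 + 2 N\right)^{2}$ ($L{\left(N \right)} = \left(N + \left(2 + N\right)\right)^{2} = \left(2 + 2 N\right)^{2}$)
$B = -397968$ ($B = 8 \left(-49746\right) = -397968$)
$- \frac{31404}{L{\left(-5 \right)} \left(-91 + 113\right)} + \frac{B}{4134} = - \frac{31404}{4 \left(1 - 5\right)^{2} \left(-91 + 113\right)} - \frac{397968}{4134} = - \frac{31404}{4 \left(-4\right)^{2} \cdot 22} - \frac{66328}{689} = - \frac{31404}{4 \cdot 16 \cdot 22} - \frac{66328}{689} = - \frac{31404}{64 \cdot 22} - \frac{66328}{689} = - \frac{31404}{1408} - \frac{66328}{689} = \left(-31404\right) \frac{1}{1408} - \frac{66328}{689} = - \frac{7851}{352} - \frac{66328}{689} = - \frac{28756795}{242528}$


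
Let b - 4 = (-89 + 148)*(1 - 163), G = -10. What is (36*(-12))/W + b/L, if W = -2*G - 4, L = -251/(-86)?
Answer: -828421/251 ≈ -3300.5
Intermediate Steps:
L = 251/86 (L = -251*(-1/86) = 251/86 ≈ 2.9186)
W = 16 (W = -2*(-10) - 4 = 20 - 4 = 16)
b = -9554 (b = 4 + (-89 + 148)*(1 - 163) = 4 + 59*(-162) = 4 - 9558 = -9554)
(36*(-12))/W + b/L = (36*(-12))/16 - 9554/251/86 = -432*1/16 - 9554*86/251 = -27 - 821644/251 = -828421/251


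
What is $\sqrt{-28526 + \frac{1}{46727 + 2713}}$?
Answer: $\frac{i \sqrt{4357905606510}}{12360} \approx 168.9 i$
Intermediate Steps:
$\sqrt{-28526 + \frac{1}{46727 + 2713}} = \sqrt{-28526 + \frac{1}{49440}} = \sqrt{- \frac{1410325439}{49440}} = \frac{i \sqrt{4357905606510}}{12360}$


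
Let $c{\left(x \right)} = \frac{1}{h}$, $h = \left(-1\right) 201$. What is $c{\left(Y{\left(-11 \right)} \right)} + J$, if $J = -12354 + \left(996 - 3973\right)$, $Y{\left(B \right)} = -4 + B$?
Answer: $- \frac{3081532}{201} \approx -15331.0$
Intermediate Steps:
$h = -201$
$J = -15331$ ($J = -12354 + \left(996 - 3973\right) = -12354 - 2977 = -15331$)
$c{\left(x \right)} = - \frac{1}{201}$ ($c{\left(x \right)} = \frac{1}{-201} = - \frac{1}{201}$)
$c{\left(Y{\left(-11 \right)} \right)} + J = - \frac{1}{201} - 15331 = - \frac{3081532}{201}$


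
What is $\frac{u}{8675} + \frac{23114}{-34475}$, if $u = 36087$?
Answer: $\frac{1192669}{341795} \approx 3.4894$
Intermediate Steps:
$\frac{u}{8675} + \frac{23114}{-34475} = \frac{36087}{8675} + \frac{23114}{-34475} = 36087 \cdot \frac{1}{8675} + 23114 \left(- \frac{1}{34475}\right) = \frac{36087}{8675} - \frac{3302}{4925} = \frac{1192669}{341795}$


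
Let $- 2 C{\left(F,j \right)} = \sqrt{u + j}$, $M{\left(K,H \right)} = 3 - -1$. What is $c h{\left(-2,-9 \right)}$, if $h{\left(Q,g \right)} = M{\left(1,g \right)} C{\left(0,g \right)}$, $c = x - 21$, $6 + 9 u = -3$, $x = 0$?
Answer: $42 i \sqrt{10} \approx 132.82 i$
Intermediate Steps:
$u = -1$ ($u = - \frac{2}{3} + \frac{1}{9} \left(-3\right) = - \frac{2}{3} - \frac{1}{3} = -1$)
$M{\left(K,H \right)} = 4$ ($M{\left(K,H \right)} = 3 + 1 = 4$)
$C{\left(F,j \right)} = - \frac{\sqrt{-1 + j}}{2}$
$c = -21$ ($c = 0 - 21 = -21$)
$h{\left(Q,g \right)} = - 2 \sqrt{-1 + g}$ ($h{\left(Q,g \right)} = 4 \left(- \frac{\sqrt{-1 + g}}{2}\right) = - 2 \sqrt{-1 + g}$)
$c h{\left(-2,-9 \right)} = - 21 \left(- 2 \sqrt{-1 - 9}\right) = - 21 \left(- 2 \sqrt{-10}\right) = - 21 \left(- 2 i \sqrt{10}\right) = 42 i \sqrt{10}$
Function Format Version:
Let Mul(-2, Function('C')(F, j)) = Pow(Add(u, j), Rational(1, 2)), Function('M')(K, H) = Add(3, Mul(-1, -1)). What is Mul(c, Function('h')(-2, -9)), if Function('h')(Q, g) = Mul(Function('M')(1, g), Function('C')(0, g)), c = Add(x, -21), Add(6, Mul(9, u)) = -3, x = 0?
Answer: Mul(42, I, Pow(10, Rational(1, 2))) ≈ Mul(132.82, I)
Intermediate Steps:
u = -1 (u = Add(Rational(-2, 3), Mul(Rational(1, 9), -3)) = Add(Rational(-2, 3), Rational(-1, 3)) = -1)
Function('M')(K, H) = 4 (Function('M')(K, H) = Add(3, 1) = 4)
Function('C')(F, j) = Mul(Rational(-1, 2), Pow(Add(-1, j), Rational(1, 2)))
c = -21 (c = Add(0, -21) = -21)
Function('h')(Q, g) = Mul(-2, Pow(Add(-1, g), Rational(1, 2))) (Function('h')(Q, g) = Mul(4, Mul(Rational(-1, 2), Pow(Add(-1, g), Rational(1, 2)))) = Mul(-2, Pow(Add(-1, g), Rational(1, 2))))
Mul(c, Function('h')(-2, -9)) = Mul(-21, Mul(-2, Pow(Add(-1, -9), Rational(1, 2)))) = Mul(-21, Mul(-2, Pow(-10, Rational(1, 2)))) = Mul(-21, Mul(-2, Mul(I, Pow(10, Rational(1, 2))))) = Mul(-21, Mul(-2, I, Pow(10, Rational(1, 2)))) = Mul(42, I, Pow(10, Rational(1, 2)))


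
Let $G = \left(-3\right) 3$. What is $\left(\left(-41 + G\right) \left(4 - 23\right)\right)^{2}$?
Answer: $902500$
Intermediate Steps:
$G = -9$
$\left(\left(-41 + G\right) \left(4 - 23\right)\right)^{2} = \left(\left(-41 - 9\right) \left(4 - 23\right)\right)^{2} = \left(\left(-50\right) \left(-19\right)\right)^{2} = 950^{2} = 902500$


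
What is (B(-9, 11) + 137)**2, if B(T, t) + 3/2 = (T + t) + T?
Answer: 66049/4 ≈ 16512.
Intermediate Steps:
B(T, t) = -3/2 + t + 2*T (B(T, t) = -3/2 + ((T + t) + T) = -3/2 + (t + 2*T) = -3/2 + t + 2*T)
(B(-9, 11) + 137)**2 = ((-3/2 + 11 + 2*(-9)) + 137)**2 = ((-3/2 + 11 - 18) + 137)**2 = (-17/2 + 137)**2 = (257/2)**2 = 66049/4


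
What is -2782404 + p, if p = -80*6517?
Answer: -3303764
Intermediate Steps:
p = -521360
-2782404 + p = -2782404 - 521360 = -3303764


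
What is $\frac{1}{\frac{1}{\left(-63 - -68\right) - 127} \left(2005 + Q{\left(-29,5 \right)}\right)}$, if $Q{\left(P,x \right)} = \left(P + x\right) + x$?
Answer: $- \frac{61}{993} \approx -0.06143$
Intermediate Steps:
$Q{\left(P,x \right)} = P + 2 x$
$\frac{1}{\frac{1}{\left(-63 - -68\right) - 127} \left(2005 + Q{\left(-29,5 \right)}\right)} = \frac{1}{\frac{1}{\left(-63 - -68\right) - 127} \left(2005 + \left(-29 + 2 \cdot 5\right)\right)} = \frac{1}{\frac{1}{\left(-63 + 68\right) - 127} \left(2005 + \left(-29 + 10\right)\right)} = \frac{1}{\frac{1}{5 - 127} \left(2005 - 19\right)} = \frac{1}{\frac{1}{-122} \cdot 1986} = \frac{1}{- \frac{1}{122}} \cdot \frac{1}{1986} = \left(-122\right) \frac{1}{1986} = - \frac{61}{993}$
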